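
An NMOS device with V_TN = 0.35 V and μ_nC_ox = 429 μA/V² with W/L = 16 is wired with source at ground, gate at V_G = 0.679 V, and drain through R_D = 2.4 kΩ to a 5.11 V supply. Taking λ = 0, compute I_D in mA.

V_GS = V_G = 0.679 V, so V_ov = 0.679 − 0.35 = 0.329 V.
k_n = μ_nC_ox · (W/L) = 6.864 mA/V².
Assume saturation: I_D = ½ k_n V_ov² = 0.5 × 6.864 × 0.329² = 0.371 mA, giving V_DS = V_DD − I_D R_D = 5.11 − 0.371 × 2.4 = 4.22 V.
V_DS = 4.22 V ≥ V_ov = 0.329 V, confirming saturation.

I_D = 0.371 mA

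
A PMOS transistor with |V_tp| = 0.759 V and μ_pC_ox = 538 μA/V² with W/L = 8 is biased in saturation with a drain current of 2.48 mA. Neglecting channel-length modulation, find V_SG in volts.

k_p = μ_pC_ox · (W/L) = 4.304 mA/V².
In saturation I_D = ½ k_p (V_SG − |V_tp|)², so V_SG − |V_tp| = √(2 I_D / k_p) = √(2 × 2.48 / 4.304) = 1.07 V.
V_SG = 0.759 + 1.07 = 1.83 V.

V_SG = 1.83 V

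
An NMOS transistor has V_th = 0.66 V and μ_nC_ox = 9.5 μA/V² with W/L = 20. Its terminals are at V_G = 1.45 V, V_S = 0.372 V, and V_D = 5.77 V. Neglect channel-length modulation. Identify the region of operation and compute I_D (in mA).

Saturation; I_D = 0.0166 mA

V_GS = V_G − V_S = 1.45 − 0.372 = 1.08 V; V_DS = V_D − V_S = 5.77 − 0.372 = 5.4 V.
k_n = μ_nC_ox · (W/L) = 0.19 mA/V².
V_ov = V_GS − V_th = 1.08 − 0.66 = 0.418 V.
Since V_DS = 5.4 V ≥ V_ov = 0.418 V, the device is in saturation.
I_D = ½ k_n V_ov² = 0.5 × 0.19 × 0.418² = 0.0166 mA.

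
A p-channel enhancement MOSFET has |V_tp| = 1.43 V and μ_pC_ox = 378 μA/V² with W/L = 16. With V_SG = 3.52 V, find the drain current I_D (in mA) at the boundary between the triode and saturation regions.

At the boundary V_SD = V_ov = V_SG − |V_tp| = 3.52 − 1.43 = 2.09 V.
k_p = μ_pC_ox · (W/L) = 6.048 mA/V².
I_D = ½ k_p V_ov² = 0.5 × 6.048 × 2.09² = 13.2 mA.

I_D = 13.2 mA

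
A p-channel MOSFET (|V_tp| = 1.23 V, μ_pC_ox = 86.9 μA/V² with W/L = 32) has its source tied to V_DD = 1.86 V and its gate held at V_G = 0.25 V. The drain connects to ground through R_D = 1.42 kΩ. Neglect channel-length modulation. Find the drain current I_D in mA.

V_SG = V_DD − V_G = 1.86 − 0.25 = 1.61 V, so V_ov = 1.61 − 1.23 = 0.38 V.
k_p = μ_pC_ox · (W/L) = 2.781 mA/V².
Assume saturation: I_D = ½ k_p V_ov² = 0.5 × 2.781 × 0.38² = 0.201 mA, giving V_SD = V_DD − I_D R_D = 1.86 − 0.201 × 1.42 = 1.57 V.
V_SD = 1.57 V ≥ V_ov = 0.38 V, confirming saturation.

I_D = 0.201 mA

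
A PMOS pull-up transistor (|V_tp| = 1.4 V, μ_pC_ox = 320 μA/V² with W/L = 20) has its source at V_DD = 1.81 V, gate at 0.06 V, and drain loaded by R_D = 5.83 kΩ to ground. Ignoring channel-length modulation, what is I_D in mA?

V_SG = V_DD − V_G = 1.81 − 0.06 = 1.75 V, so V_ov = 1.75 − 1.4 = 0.35 V.
k_p = μ_pC_ox · (W/L) = 6.4 mA/V².
Assume saturation: I_D = ½ k_p V_ov² = 0.5 × 6.4 × 0.35² = 0.392 mA, giving V_SD = V_DD − I_D R_D = 1.81 − 0.392 × 5.83 = -0.475 V.
But -0.475 V < V_ov = 0.35 V, so the device is actually in triode.
In triode I_D = k_p[V_ov V_SD − ½ V_SD²] and I_D = (V_DD − V_SD)/R_D. Equating: 18.7 V_SD² − 14.06 V_SD + 1.81 = 0, giving V_SD = 0.165 V (the root below V_ov).
I_D = (1.81 − 0.165) / 5.83 = 0.282 mA.

I_D = 0.282 mA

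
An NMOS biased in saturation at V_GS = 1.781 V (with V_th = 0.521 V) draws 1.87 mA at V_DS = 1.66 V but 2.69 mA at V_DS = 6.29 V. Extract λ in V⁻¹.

With V_GS fixed, I_D ∝ (1 + λ V_DS) in saturation, so I_D2/I_D1 = (1 + λ V_DS2)/(1 + λ V_DS1).
2.69/1.87 = 1.439 = (1 + 6.29 λ)/(1 + 1.66 λ).
Solving: λ (I_D1 V_DS2 − I_D2 V_DS1) = I_D2 − I_D1, so λ = (2.69 − 1.87) / (1.87 × 6.29 − 2.69 × 1.66) = 0.82 / 7.3 = 0.112 V⁻¹.

λ = 0.112 V⁻¹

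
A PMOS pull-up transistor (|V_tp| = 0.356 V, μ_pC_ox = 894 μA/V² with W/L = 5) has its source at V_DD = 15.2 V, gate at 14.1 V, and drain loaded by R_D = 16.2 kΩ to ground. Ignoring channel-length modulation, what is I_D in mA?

V_SG = V_DD − V_G = 15.2 − 14.1 = 1.1 V, so V_ov = 1.1 − 0.356 = 0.744 V.
k_p = μ_pC_ox · (W/L) = 4.47 mA/V².
Assume saturation: I_D = ½ k_p V_ov² = 0.5 × 4.47 × 0.744² = 1.24 mA, giving V_SD = V_DD − I_D R_D = 15.2 − 1.24 × 16.2 = -4.84 V.
But -4.84 V < V_ov = 0.744 V, so the device is actually in triode.
In triode I_D = k_p[V_ov V_SD − ½ V_SD²] and I_D = (V_DD − V_SD)/R_D. Equating: 36.2 V_SD² − 54.88 V_SD + 15.2 = 0, giving V_SD = 0.365 V (the root below V_ov).
I_D = (15.2 − 0.365) / 16.2 = 0.916 mA.

I_D = 0.916 mA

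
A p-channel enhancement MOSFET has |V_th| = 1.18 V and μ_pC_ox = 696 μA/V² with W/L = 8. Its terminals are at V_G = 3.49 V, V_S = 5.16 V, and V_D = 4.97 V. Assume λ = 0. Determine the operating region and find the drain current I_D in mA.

V_SG = V_S − V_G = 5.16 − 3.49 = 1.67 V; V_SD = V_S − V_D = 5.16 − 4.97 = 0.19 V.
k_p = μ_pC_ox · (W/L) = 5.568 mA/V².
V_ov = V_SG − |V_th| = 1.67 − 1.18 = 0.49 V.
Since V_SD = 0.19 V < V_ov = 0.49 V, the device is in the triode region.
I_D = k_p [V_ov · V_SD − ½ V_SD²] = 5.568 × [0.49 × 0.19 − 0.5 × 0.19²] = 0.418 mA.

Triode; I_D = 0.418 mA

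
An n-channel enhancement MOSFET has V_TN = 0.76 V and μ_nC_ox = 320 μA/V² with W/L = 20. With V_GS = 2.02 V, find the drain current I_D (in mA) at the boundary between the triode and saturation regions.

At the boundary V_DS = V_ov = V_GS − V_TN = 2.02 − 0.76 = 1.26 V.
k_n = μ_nC_ox · (W/L) = 6.4 mA/V².
I_D = ½ k_n V_ov² = 0.5 × 6.4 × 1.26² = 5.08 mA.

I_D = 5.08 mA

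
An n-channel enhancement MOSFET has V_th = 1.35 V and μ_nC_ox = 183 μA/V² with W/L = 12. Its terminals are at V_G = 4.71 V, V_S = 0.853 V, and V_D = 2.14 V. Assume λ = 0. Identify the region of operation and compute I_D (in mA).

Triode; I_D = 5.27 mA

V_GS = V_G − V_S = 4.71 − 0.853 = 3.86 V; V_DS = V_D − V_S = 2.14 − 0.853 = 1.29 V.
k_n = μ_nC_ox · (W/L) = 2.196 mA/V².
V_ov = V_GS − V_th = 3.86 − 1.35 = 2.51 V.
Since V_DS = 1.29 V < V_ov = 2.51 V, the device is in the triode region.
I_D = k_n [V_ov · V_DS − ½ V_DS²] = 2.196 × [2.51 × 1.29 − 0.5 × 1.29²] = 5.27 mA.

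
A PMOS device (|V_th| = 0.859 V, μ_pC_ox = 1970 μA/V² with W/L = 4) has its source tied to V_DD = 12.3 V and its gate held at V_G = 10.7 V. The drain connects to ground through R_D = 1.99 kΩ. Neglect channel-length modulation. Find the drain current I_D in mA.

V_SG = V_DD − V_G = 12.3 − 10.7 = 1.6 V, so V_ov = 1.6 − 0.859 = 0.741 V.
k_p = μ_pC_ox · (W/L) = 7.88 mA/V².
Assume saturation: I_D = ½ k_p V_ov² = 0.5 × 7.88 × 0.741² = 2.16 mA, giving V_SD = V_DD − I_D R_D = 12.3 − 2.16 × 1.99 = 7.99 V.
V_SD = 7.99 V ≥ V_ov = 0.741 V, confirming saturation.

I_D = 2.16 mA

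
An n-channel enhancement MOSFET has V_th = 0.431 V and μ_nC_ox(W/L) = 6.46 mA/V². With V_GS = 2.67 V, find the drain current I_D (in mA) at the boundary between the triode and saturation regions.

At the boundary V_DS = V_ov = V_GS − V_th = 2.67 − 0.431 = 2.24 V.
I_D = ½ k_n V_ov² = 0.5 × 6.46 × 2.24² = 16.2 mA.

I_D = 16.2 mA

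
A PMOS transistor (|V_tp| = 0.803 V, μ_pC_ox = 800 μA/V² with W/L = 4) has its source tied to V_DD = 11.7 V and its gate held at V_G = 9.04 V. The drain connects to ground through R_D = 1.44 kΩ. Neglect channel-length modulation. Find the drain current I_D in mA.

V_SG = V_DD − V_G = 11.7 − 9.04 = 2.66 V, so V_ov = 2.66 − 0.803 = 1.86 V.
k_p = μ_pC_ox · (W/L) = 3.2 mA/V².
Assume saturation: I_D = ½ k_p V_ov² = 0.5 × 3.2 × 1.86² = 5.52 mA, giving V_SD = V_DD − I_D R_D = 11.7 − 5.52 × 1.44 = 3.75 V.
V_SD = 3.75 V ≥ V_ov = 1.86 V, confirming saturation.

I_D = 5.52 mA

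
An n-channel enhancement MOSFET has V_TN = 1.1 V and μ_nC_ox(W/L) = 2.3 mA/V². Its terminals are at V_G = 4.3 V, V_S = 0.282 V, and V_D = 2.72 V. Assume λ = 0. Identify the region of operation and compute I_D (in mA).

V_GS = V_G − V_S = 4.3 − 0.282 = 4.02 V; V_DS = V_D − V_S = 2.72 − 0.282 = 2.44 V.
V_ov = V_GS − V_TN = 4.02 − 1.1 = 2.92 V.
Since V_DS = 2.44 V < V_ov = 2.92 V, the device is in the triode region.
I_D = k_n [V_ov · V_DS − ½ V_DS²] = 2.3 × [2.92 × 2.44 − 0.5 × 2.44²] = 9.53 mA.

Triode; I_D = 9.53 mA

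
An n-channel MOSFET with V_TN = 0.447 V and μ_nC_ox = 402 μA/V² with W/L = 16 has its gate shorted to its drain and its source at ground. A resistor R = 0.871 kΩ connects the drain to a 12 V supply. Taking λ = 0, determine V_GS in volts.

With gate tied to drain, V_GS = V_DS ≥ V_GS − V_TN, so the device is in saturation.
k_n = μ_nC_ox · (W/L) = 6.432 mA/V².
KCL at the drain: ½ k_n (V_GS − V_TN)² = (V_DD − V_GS)/R.
Let x = V_GS − 0.447. Then 2.8 x² + x − 11.55 = 0, giving x = 1.86 V (positive root), so V_GS = 2.31 V.
I_D = (V_DD − V_GS)/R = (12 − 2.31) / 0.871 = 11.1 mA.

V_GS = 2.31 V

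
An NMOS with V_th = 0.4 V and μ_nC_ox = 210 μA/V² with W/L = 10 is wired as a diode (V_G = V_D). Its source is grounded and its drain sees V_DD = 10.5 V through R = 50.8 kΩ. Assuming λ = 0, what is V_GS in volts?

With gate tied to drain, V_GS = V_DS ≥ V_GS − V_th, so the device is in saturation.
k_n = μ_nC_ox · (W/L) = 2.1 mA/V².
KCL at the drain: ½ k_n (V_GS − V_th)² = (V_DD − V_GS)/R.
Let x = V_GS − 0.4. Then 53.3 x² + x − 10.1 = 0, giving x = 0.426 V (positive root), so V_GS = 0.826 V.
I_D = (V_DD − V_GS)/R = (10.5 − 0.826) / 50.8 = 0.19 mA.

V_GS = 0.826 V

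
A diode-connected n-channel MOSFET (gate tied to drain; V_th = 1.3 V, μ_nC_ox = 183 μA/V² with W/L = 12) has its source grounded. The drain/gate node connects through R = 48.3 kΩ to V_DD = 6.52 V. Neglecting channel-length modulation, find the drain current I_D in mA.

I_D = 0.102 mA

With gate tied to drain, V_GS = V_DS ≥ V_GS − V_th, so the device is in saturation.
k_n = μ_nC_ox · (W/L) = 2.196 mA/V².
KCL at the drain: ½ k_n (V_GS − V_th)² = (V_DD − V_GS)/R.
Let x = V_GS − 1.3. Then 53 x² + x − 5.22 = 0, giving x = 0.304 V (positive root), so V_GS = 1.6 V.
I_D = (V_DD − V_GS)/R = (6.52 − 1.6) / 48.3 = 0.102 mA.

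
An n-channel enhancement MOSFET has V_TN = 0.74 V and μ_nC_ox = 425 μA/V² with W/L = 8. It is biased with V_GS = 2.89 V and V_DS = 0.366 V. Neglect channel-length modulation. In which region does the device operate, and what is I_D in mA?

Triode; I_D = 2.45 mA

k_n = μ_nC_ox · (W/L) = 3.4 mA/V².
V_ov = V_GS − V_TN = 2.89 − 0.74 = 2.15 V.
Since V_DS = 0.366 V < V_ov = 2.15 V, the device is in the triode region.
I_D = k_n [V_ov · V_DS − ½ V_DS²] = 3.4 × [2.15 × 0.366 − 0.5 × 0.366²] = 2.45 mA.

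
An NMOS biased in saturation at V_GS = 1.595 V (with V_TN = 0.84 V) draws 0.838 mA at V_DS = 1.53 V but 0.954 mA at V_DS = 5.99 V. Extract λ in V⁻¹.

With V_GS fixed, I_D ∝ (1 + λ V_DS) in saturation, so I_D2/I_D1 = (1 + λ V_DS2)/(1 + λ V_DS1).
0.954/0.838 = 1.138 = (1 + 5.99 λ)/(1 + 1.53 λ).
Solving: λ (I_D1 V_DS2 − I_D2 V_DS1) = I_D2 − I_D1, so λ = (0.954 − 0.838) / (0.838 × 5.99 − 0.954 × 1.53) = 0.116 / 3.56 = 0.0326 V⁻¹.

λ = 0.0326 V⁻¹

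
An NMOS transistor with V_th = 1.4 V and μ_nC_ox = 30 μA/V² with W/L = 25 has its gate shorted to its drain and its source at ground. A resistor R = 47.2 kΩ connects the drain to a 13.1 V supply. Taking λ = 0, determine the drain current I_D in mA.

With gate tied to drain, V_GS = V_DS ≥ V_GS − V_th, so the device is in saturation.
k_n = μ_nC_ox · (W/L) = 0.75 mA/V².
KCL at the drain: ½ k_n (V_GS − V_th)² = (V_DD − V_GS)/R.
Let x = V_GS − 1.4. Then 17.7 x² + x − 11.7 = 0, giving x = 0.785 V (positive root), so V_GS = 2.19 V.
I_D = (V_DD − V_GS)/R = (13.1 − 2.19) / 47.2 = 0.231 mA.

I_D = 0.231 mA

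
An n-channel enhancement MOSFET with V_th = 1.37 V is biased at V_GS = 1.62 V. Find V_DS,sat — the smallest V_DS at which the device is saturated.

The boundary between triode and saturation is V_DS = V_GS − V_th = V_ov.
V_ov = 1.62 − 1.37 = 0.25 V.

V_DS,sat = 0.250 V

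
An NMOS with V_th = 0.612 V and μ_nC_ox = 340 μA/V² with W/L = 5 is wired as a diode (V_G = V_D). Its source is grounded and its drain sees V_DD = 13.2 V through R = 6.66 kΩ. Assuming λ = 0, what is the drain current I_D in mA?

With gate tied to drain, V_GS = V_DS ≥ V_GS − V_th, so the device is in saturation.
k_n = μ_nC_ox · (W/L) = 1.7 mA/V².
KCL at the drain: ½ k_n (V_GS − V_th)² = (V_DD − V_GS)/R.
Let x = V_GS − 0.612. Then 5.66 x² + x − 12.59 = 0, giving x = 1.41 V (positive root), so V_GS = 2.02 V.
I_D = (V_DD − V_GS)/R = (13.2 − 2.02) / 6.66 = 1.68 mA.

I_D = 1.68 mA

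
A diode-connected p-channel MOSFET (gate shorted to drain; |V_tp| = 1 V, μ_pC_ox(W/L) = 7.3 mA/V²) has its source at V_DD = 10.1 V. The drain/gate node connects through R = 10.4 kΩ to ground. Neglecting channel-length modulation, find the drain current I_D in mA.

With gate tied to drain, V_SG = V_SD ≥ V_SG − |V_tp|, so the device is in saturation.
KCL at the drain: ½ k_p (V_SG − |V_tp|)² = (V_DD − V_SG)/R.
Let x = V_SG − 1. Then 38 x² + x − 9.1 = 0, giving x = 0.477 V (positive root), so V_SG = 1.48 V.
I_D = (V_DD − V_SG)/R = (10.1 − 1.48) / 10.4 = 0.829 mA.

I_D = 0.829 mA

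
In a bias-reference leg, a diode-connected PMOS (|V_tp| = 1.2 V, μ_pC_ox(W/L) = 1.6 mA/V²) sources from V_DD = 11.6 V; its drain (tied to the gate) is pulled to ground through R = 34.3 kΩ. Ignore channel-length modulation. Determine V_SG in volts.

With gate tied to drain, V_SG = V_SD ≥ V_SG − |V_tp|, so the device is in saturation.
KCL at the drain: ½ k_p (V_SG − |V_tp|)² = (V_DD − V_SG)/R.
Let x = V_SG − 1.2. Then 27.4 x² + x − 10.4 = 0, giving x = 0.598 V (positive root), so V_SG = 1.8 V.
I_D = (V_DD − V_SG)/R = (11.6 − 1.8) / 34.3 = 0.286 mA.

V_SG = 1.80 V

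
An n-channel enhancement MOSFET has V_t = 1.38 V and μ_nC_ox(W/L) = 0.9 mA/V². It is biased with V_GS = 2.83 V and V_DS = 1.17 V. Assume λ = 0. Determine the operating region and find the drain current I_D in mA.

V_ov = V_GS − V_t = 2.83 − 1.38 = 1.45 V.
Since V_DS = 1.17 V < V_ov = 1.45 V, the device is in the triode region.
I_D = k_n [V_ov · V_DS − ½ V_DS²] = 0.9 × [1.45 × 1.17 − 0.5 × 1.17²] = 0.911 mA.

Triode; I_D = 0.911 mA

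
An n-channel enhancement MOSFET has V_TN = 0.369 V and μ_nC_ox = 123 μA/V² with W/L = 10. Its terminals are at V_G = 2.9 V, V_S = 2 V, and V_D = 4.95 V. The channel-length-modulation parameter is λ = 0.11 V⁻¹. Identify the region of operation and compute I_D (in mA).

Saturation; I_D = 0.230 mA

V_GS = V_G − V_S = 2.9 − 2 = 0.9 V; V_DS = V_D − V_S = 4.95 − 2 = 2.95 V.
k_n = μ_nC_ox · (W/L) = 1.23 mA/V².
V_ov = V_GS − V_TN = 0.9 − 0.369 = 0.531 V.
Since V_DS = 2.95 V ≥ V_ov = 0.531 V, the device is in saturation.
I_D = ½ k_n V_ov² (1 + λ V_DS) = 0.5 × 1.23 × 0.531² × (1 + 0.11 × 2.95) = 0.23 mA.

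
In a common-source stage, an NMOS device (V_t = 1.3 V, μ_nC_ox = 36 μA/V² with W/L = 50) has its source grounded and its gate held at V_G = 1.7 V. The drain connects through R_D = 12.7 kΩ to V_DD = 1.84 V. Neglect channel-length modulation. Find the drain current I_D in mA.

I_D = 0.125 mA

V_GS = V_G = 1.7 V, so V_ov = 1.7 − 1.3 = 0.4 V.
k_n = μ_nC_ox · (W/L) = 1.8 mA/V².
Assume saturation: I_D = ½ k_n V_ov² = 0.5 × 1.8 × 0.4² = 0.144 mA, giving V_DS = V_DD − I_D R_D = 1.84 − 0.144 × 12.7 = 0.0112 V.
But 0.0112 V < V_ov = 0.4 V, so the device is actually in triode.
In triode I_D = k_n[V_ov V_DS − ½ V_DS²] and I_D = (V_DD − V_DS)/R_D. Equating: 11.4 V_DS² − 10.14 V_DS + 1.84 = 0, giving V_DS = 0.254 V (the root below V_ov).
I_D = (1.84 − 0.254) / 12.7 = 0.125 mA.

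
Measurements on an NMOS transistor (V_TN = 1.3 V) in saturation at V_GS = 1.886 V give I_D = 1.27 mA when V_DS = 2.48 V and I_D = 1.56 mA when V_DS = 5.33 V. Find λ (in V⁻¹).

λ = 0.100 V⁻¹

With V_GS fixed, I_D ∝ (1 + λ V_DS) in saturation, so I_D2/I_D1 = (1 + λ V_DS2)/(1 + λ V_DS1).
1.56/1.27 = 1.228 = (1 + 5.33 λ)/(1 + 2.48 λ).
Solving: λ (I_D1 V_DS2 − I_D2 V_DS1) = I_D2 − I_D1, so λ = (1.56 − 1.27) / (1.27 × 5.33 − 1.56 × 2.48) = 0.29 / 2.9 = 0.1 V⁻¹.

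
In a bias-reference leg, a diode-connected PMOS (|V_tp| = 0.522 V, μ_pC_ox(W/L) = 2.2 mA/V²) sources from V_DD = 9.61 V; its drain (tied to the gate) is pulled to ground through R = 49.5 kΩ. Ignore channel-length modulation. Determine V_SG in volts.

V_SG = 0.921 V

With gate tied to drain, V_SG = V_SD ≥ V_SG − |V_tp|, so the device is in saturation.
KCL at the drain: ½ k_p (V_SG − |V_tp|)² = (V_DD − V_SG)/R.
Let x = V_SG − 0.522. Then 54.5 x² + x − 9.088 = 0, giving x = 0.399 V (positive root), so V_SG = 0.921 V.
I_D = (V_DD − V_SG)/R = (9.61 − 0.921) / 49.5 = 0.176 mA.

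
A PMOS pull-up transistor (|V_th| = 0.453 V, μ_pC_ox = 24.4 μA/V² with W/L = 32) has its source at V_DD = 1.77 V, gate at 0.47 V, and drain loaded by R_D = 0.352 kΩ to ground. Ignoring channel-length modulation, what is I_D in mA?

V_SG = V_DD − V_G = 1.77 − 0.47 = 1.3 V, so V_ov = 1.3 − 0.453 = 0.847 V.
k_p = μ_pC_ox · (W/L) = 0.7808 mA/V².
Assume saturation: I_D = ½ k_p V_ov² = 0.5 × 0.7808 × 0.847² = 0.28 mA, giving V_SD = V_DD − I_D R_D = 1.77 − 0.28 × 0.352 = 1.67 V.
V_SD = 1.67 V ≥ V_ov = 0.847 V, confirming saturation.

I_D = 0.280 mA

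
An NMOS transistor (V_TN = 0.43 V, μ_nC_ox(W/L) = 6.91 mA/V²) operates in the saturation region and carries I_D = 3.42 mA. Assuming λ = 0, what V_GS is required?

V_GS = 1.42 V

In saturation I_D = ½ k_n (V_GS − V_TN)², so V_GS − V_TN = √(2 I_D / k_n) = √(2 × 3.42 / 6.91) = 0.995 V.
V_GS = 0.43 + 0.995 = 1.42 V.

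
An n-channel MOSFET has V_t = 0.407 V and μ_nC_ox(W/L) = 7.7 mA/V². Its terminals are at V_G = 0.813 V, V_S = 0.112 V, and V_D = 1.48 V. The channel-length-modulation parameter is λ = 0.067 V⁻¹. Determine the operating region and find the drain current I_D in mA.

Saturation; I_D = 0.363 mA

V_GS = V_G − V_S = 0.813 − 0.112 = 0.701 V; V_DS = V_D − V_S = 1.48 − 0.112 = 1.37 V.
V_ov = V_GS − V_t = 0.701 − 0.407 = 0.294 V.
Since V_DS = 1.37 V ≥ V_ov = 0.294 V, the device is in saturation.
I_D = ½ k_n V_ov² (1 + λ V_DS) = 0.5 × 7.7 × 0.294² × (1 + 0.067 × 1.37) = 0.363 mA.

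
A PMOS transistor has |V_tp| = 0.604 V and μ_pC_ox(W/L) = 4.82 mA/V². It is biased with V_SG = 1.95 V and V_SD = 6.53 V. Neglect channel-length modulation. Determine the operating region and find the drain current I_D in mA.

V_ov = V_SG − |V_tp| = 1.95 − 0.604 = 1.35 V.
Since V_SD = 6.53 V ≥ V_ov = 1.35 V, the device is in saturation.
I_D = ½ k_p V_ov² = 0.5 × 4.82 × 1.35² = 4.37 mA.

Saturation; I_D = 4.37 mA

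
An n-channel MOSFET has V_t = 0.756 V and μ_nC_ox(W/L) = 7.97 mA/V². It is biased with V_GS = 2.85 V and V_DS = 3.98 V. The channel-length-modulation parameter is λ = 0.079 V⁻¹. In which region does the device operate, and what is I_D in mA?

Saturation; I_D = 23.0 mA

V_ov = V_GS − V_t = 2.85 − 0.756 = 2.09 V.
Since V_DS = 3.98 V ≥ V_ov = 2.09 V, the device is in saturation.
I_D = ½ k_n V_ov² (1 + λ V_DS) = 0.5 × 7.97 × 2.09² × (1 + 0.079 × 3.98) = 23 mA.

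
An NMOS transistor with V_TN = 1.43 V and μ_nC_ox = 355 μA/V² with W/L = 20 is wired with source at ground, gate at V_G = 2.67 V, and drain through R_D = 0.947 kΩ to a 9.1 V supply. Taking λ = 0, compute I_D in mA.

I_D = 5.46 mA

V_GS = V_G = 2.67 V, so V_ov = 2.67 − 1.43 = 1.24 V.
k_n = μ_nC_ox · (W/L) = 7.1 mA/V².
Assume saturation: I_D = ½ k_n V_ov² = 0.5 × 7.1 × 1.24² = 5.46 mA, giving V_DS = V_DD − I_D R_D = 9.1 − 5.46 × 0.947 = 3.93 V.
V_DS = 3.93 V ≥ V_ov = 1.24 V, confirming saturation.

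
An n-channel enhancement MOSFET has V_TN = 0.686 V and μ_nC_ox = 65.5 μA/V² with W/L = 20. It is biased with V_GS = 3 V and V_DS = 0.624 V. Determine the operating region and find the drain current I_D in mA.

Triode; I_D = 1.64 mA

k_n = μ_nC_ox · (W/L) = 1.31 mA/V².
V_ov = V_GS − V_TN = 3 − 0.686 = 2.31 V.
Since V_DS = 0.624 V < V_ov = 2.31 V, the device is in the triode region.
I_D = k_n [V_ov · V_DS − ½ V_DS²] = 1.31 × [2.31 × 0.624 − 0.5 × 0.624²] = 1.64 mA.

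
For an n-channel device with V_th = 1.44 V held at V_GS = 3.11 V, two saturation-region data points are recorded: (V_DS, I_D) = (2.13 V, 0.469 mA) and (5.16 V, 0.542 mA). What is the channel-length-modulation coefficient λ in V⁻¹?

λ = 0.0577 V⁻¹

With V_GS fixed, I_D ∝ (1 + λ V_DS) in saturation, so I_D2/I_D1 = (1 + λ V_DS2)/(1 + λ V_DS1).
0.542/0.469 = 1.156 = (1 + 5.16 λ)/(1 + 2.13 λ).
Solving: λ (I_D1 V_DS2 − I_D2 V_DS1) = I_D2 − I_D1, so λ = (0.542 − 0.469) / (0.469 × 5.16 − 0.542 × 2.13) = 0.073 / 1.27 = 0.0577 V⁻¹.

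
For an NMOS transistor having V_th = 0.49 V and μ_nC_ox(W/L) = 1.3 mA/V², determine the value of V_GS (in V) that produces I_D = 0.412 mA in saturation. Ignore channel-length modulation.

In saturation I_D = ½ k_n (V_GS − V_th)², so V_GS − V_th = √(2 I_D / k_n) = √(2 × 0.412 / 1.3) = 0.796 V.
V_GS = 0.49 + 0.796 = 1.29 V.

V_GS = 1.29 V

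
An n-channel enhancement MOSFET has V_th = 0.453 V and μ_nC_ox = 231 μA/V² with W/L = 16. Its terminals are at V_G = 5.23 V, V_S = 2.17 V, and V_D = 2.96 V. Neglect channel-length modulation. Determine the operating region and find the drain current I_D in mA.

V_GS = V_G − V_S = 5.23 − 2.17 = 3.06 V; V_DS = V_D − V_S = 2.96 − 2.17 = 0.79 V.
k_n = μ_nC_ox · (W/L) = 3.696 mA/V².
V_ov = V_GS − V_th = 3.06 − 0.453 = 2.61 V.
Since V_DS = 0.79 V < V_ov = 2.61 V, the device is in the triode region.
I_D = k_n [V_ov · V_DS − ½ V_DS²] = 3.696 × [2.61 × 0.79 − 0.5 × 0.79²] = 6.46 mA.

Triode; I_D = 6.46 mA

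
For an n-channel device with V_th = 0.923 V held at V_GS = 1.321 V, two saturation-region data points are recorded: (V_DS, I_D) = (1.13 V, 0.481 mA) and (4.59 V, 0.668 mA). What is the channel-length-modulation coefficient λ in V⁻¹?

λ = 0.129 V⁻¹

With V_GS fixed, I_D ∝ (1 + λ V_DS) in saturation, so I_D2/I_D1 = (1 + λ V_DS2)/(1 + λ V_DS1).
0.668/0.481 = 1.389 = (1 + 4.59 λ)/(1 + 1.13 λ).
Solving: λ (I_D1 V_DS2 − I_D2 V_DS1) = I_D2 − I_D1, so λ = (0.668 − 0.481) / (0.481 × 4.59 − 0.668 × 1.13) = 0.187 / 1.45 = 0.129 V⁻¹.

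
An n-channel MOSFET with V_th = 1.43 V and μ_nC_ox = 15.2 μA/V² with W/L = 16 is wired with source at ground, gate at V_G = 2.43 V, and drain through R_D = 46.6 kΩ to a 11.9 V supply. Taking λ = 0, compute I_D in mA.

I_D = 0.122 mA

V_GS = V_G = 2.43 V, so V_ov = 2.43 − 1.43 = 1 V.
k_n = μ_nC_ox · (W/L) = 0.2432 mA/V².
Assume saturation: I_D = ½ k_n V_ov² = 0.5 × 0.2432 × 1² = 0.122 mA, giving V_DS = V_DD − I_D R_D = 11.9 − 0.122 × 46.6 = 6.23 V.
V_DS = 6.23 V ≥ V_ov = 1 V, confirming saturation.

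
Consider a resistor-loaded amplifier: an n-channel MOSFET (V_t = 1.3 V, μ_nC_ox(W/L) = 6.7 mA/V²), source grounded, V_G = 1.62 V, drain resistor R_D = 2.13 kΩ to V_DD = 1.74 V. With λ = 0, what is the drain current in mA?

I_D = 0.343 mA

V_GS = V_G = 1.62 V, so V_ov = 1.62 − 1.3 = 0.32 V.
Assume saturation: I_D = ½ k_n V_ov² = 0.5 × 6.7 × 0.32² = 0.343 mA, giving V_DS = V_DD − I_D R_D = 1.74 − 0.343 × 2.13 = 1.01 V.
V_DS = 1.01 V ≥ V_ov = 0.32 V, confirming saturation.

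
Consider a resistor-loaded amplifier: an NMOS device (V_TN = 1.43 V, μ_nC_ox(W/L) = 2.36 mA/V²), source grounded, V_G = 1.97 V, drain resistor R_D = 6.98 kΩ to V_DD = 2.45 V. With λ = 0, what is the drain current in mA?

V_GS = V_G = 1.97 V, so V_ov = 1.97 − 1.43 = 0.54 V.
Assume saturation: I_D = ½ k_n V_ov² = 0.5 × 2.36 × 0.54² = 0.344 mA, giving V_DS = V_DD − I_D R_D = 2.45 − 0.344 × 6.98 = 0.0483 V.
But 0.0483 V < V_ov = 0.54 V, so the device is actually in triode.
In triode I_D = k_n[V_ov V_DS − ½ V_DS²] and I_D = (V_DD − V_DS)/R_D. Equating: 8.24 V_DS² − 9.895 V_DS + 2.45 = 0, giving V_DS = 0.349 V (the root below V_ov).
I_D = (2.45 − 0.349) / 6.98 = 0.301 mA.

I_D = 0.301 mA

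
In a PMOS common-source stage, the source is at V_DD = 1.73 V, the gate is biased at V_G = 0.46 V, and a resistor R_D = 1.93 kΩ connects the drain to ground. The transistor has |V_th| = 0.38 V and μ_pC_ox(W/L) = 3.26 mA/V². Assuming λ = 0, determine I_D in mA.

V_SG = V_DD − V_G = 1.73 − 0.46 = 1.27 V, so V_ov = 1.27 − 0.38 = 0.89 V.
Assume saturation: I_D = ½ k_p V_ov² = 0.5 × 3.26 × 0.89² = 1.29 mA, giving V_SD = V_DD − I_D R_D = 1.73 − 1.29 × 1.93 = -0.762 V.
But -0.762 V < V_ov = 0.89 V, so the device is actually in triode.
In triode I_D = k_p[V_ov V_SD − ½ V_SD²] and I_D = (V_DD − V_SD)/R_D. Equating: 3.15 V_SD² − 6.6 V_SD + 1.73 = 0, giving V_SD = 0.307 V (the root below V_ov).
I_D = (1.73 − 0.307) / 1.93 = 0.737 mA.

I_D = 0.737 mA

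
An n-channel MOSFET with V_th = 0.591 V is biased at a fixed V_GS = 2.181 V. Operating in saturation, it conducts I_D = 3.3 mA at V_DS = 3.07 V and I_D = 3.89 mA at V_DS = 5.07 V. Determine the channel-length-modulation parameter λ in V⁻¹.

λ = 0.123 V⁻¹

With V_GS fixed, I_D ∝ (1 + λ V_DS) in saturation, so I_D2/I_D1 = (1 + λ V_DS2)/(1 + λ V_DS1).
3.89/3.3 = 1.179 = (1 + 5.07 λ)/(1 + 3.07 λ).
Solving: λ (I_D1 V_DS2 − I_D2 V_DS1) = I_D2 − I_D1, so λ = (3.89 − 3.3) / (3.3 × 5.07 − 3.89 × 3.07) = 0.59 / 4.79 = 0.123 V⁻¹.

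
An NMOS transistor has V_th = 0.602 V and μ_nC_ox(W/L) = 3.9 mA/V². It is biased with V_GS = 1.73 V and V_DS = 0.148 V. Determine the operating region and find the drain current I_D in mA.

Triode; I_D = 0.608 mA

V_ov = V_GS − V_th = 1.73 − 0.602 = 1.13 V.
Since V_DS = 0.148 V < V_ov = 1.13 V, the device is in the triode region.
I_D = k_n [V_ov · V_DS − ½ V_DS²] = 3.9 × [1.13 × 0.148 − 0.5 × 0.148²] = 0.608 mA.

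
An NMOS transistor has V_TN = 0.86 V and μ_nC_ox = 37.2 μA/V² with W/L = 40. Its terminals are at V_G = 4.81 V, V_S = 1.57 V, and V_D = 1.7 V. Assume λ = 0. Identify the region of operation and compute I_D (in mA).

Triode; I_D = 0.448 mA

V_GS = V_G − V_S = 4.81 − 1.57 = 3.24 V; V_DS = V_D − V_S = 1.7 − 1.57 = 0.13 V.
k_n = μ_nC_ox · (W/L) = 1.488 mA/V².
V_ov = V_GS − V_TN = 3.24 − 0.86 = 2.38 V.
Since V_DS = 0.13 V < V_ov = 2.38 V, the device is in the triode region.
I_D = k_n [V_ov · V_DS − ½ V_DS²] = 1.488 × [2.38 × 0.13 − 0.5 × 0.13²] = 0.448 mA.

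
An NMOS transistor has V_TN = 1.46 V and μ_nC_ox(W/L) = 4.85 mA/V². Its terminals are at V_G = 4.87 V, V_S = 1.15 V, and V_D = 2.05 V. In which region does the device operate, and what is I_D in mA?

V_GS = V_G − V_S = 4.87 − 1.15 = 3.72 V; V_DS = V_D − V_S = 2.05 − 1.15 = 0.9 V.
V_ov = V_GS − V_TN = 3.72 − 1.46 = 2.26 V.
Since V_DS = 0.9 V < V_ov = 2.26 V, the device is in the triode region.
I_D = k_n [V_ov · V_DS − ½ V_DS²] = 4.85 × [2.26 × 0.9 − 0.5 × 0.9²] = 7.9 mA.

Triode; I_D = 7.90 mA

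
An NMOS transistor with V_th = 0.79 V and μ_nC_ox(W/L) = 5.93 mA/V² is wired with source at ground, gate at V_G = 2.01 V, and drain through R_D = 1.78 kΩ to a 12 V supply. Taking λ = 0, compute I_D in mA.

V_GS = V_G = 2.01 V, so V_ov = 2.01 − 0.79 = 1.22 V.
Assume saturation: I_D = ½ k_n V_ov² = 0.5 × 5.93 × 1.22² = 4.41 mA, giving V_DS = V_DD − I_D R_D = 12 − 4.41 × 1.78 = 4.14 V.
V_DS = 4.14 V ≥ V_ov = 1.22 V, confirming saturation.

I_D = 4.41 mA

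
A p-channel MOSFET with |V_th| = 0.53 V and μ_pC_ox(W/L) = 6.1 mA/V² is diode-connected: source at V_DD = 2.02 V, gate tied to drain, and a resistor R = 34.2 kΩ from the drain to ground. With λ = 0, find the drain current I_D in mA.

I_D = 0.0402 mA

With gate tied to drain, V_SG = V_SD ≥ V_SG − |V_th|, so the device is in saturation.
KCL at the drain: ½ k_p (V_SG − |V_th|)² = (V_DD − V_SG)/R.
Let x = V_SG − 0.53. Then 104 x² + x − 1.49 = 0, giving x = 0.115 V (positive root), so V_SG = 0.645 V.
I_D = (V_DD − V_SG)/R = (2.02 − 0.645) / 34.2 = 0.0402 mA.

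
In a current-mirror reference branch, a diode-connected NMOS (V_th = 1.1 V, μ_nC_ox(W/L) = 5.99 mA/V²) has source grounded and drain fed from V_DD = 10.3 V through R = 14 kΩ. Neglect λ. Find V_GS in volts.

V_GS = 1.56 V

With gate tied to drain, V_GS = V_DS ≥ V_GS − V_th, so the device is in saturation.
KCL at the drain: ½ k_n (V_GS − V_th)² = (V_DD − V_GS)/R.
Let x = V_GS − 1.1. Then 41.9 x² + x − 9.2 = 0, giving x = 0.457 V (positive root), so V_GS = 1.56 V.
I_D = (V_DD − V_GS)/R = (10.3 − 1.56) / 14 = 0.625 mA.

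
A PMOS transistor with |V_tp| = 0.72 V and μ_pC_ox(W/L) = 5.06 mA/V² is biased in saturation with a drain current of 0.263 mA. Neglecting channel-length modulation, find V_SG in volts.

V_SG = 1.04 V

In saturation I_D = ½ k_p (V_SG − |V_tp|)², so V_SG − |V_tp| = √(2 I_D / k_p) = √(2 × 0.263 / 5.06) = 0.322 V.
V_SG = 0.72 + 0.322 = 1.04 V.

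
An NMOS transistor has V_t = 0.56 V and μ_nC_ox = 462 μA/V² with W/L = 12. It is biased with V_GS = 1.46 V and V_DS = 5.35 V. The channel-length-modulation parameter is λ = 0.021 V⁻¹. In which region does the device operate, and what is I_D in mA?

k_n = μ_nC_ox · (W/L) = 5.544 mA/V².
V_ov = V_GS − V_t = 1.46 − 0.56 = 0.9 V.
Since V_DS = 5.35 V ≥ V_ov = 0.9 V, the device is in saturation.
I_D = ½ k_n V_ov² (1 + λ V_DS) = 0.5 × 5.544 × 0.9² × (1 + 0.021 × 5.35) = 2.5 mA.

Saturation; I_D = 2.50 mA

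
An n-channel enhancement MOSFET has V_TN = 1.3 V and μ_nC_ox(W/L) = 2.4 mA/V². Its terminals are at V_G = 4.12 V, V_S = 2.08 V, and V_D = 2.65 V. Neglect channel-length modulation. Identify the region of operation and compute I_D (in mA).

Triode; I_D = 0.622 mA

V_GS = V_G − V_S = 4.12 − 2.08 = 2.04 V; V_DS = V_D − V_S = 2.65 − 2.08 = 0.57 V.
V_ov = V_GS − V_TN = 2.04 − 1.3 = 0.74 V.
Since V_DS = 0.57 V < V_ov = 0.74 V, the device is in the triode region.
I_D = k_n [V_ov · V_DS − ½ V_DS²] = 2.4 × [0.74 × 0.57 − 0.5 × 0.57²] = 0.622 mA.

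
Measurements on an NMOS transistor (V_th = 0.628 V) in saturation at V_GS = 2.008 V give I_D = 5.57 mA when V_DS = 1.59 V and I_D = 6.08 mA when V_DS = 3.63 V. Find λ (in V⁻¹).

With V_GS fixed, I_D ∝ (1 + λ V_DS) in saturation, so I_D2/I_D1 = (1 + λ V_DS2)/(1 + λ V_DS1).
6.08/5.57 = 1.092 = (1 + 3.63 λ)/(1 + 1.59 λ).
Solving: λ (I_D1 V_DS2 − I_D2 V_DS1) = I_D2 − I_D1, so λ = (6.08 − 5.57) / (5.57 × 3.63 − 6.08 × 1.59) = 0.51 / 10.6 = 0.0483 V⁻¹.

λ = 0.0483 V⁻¹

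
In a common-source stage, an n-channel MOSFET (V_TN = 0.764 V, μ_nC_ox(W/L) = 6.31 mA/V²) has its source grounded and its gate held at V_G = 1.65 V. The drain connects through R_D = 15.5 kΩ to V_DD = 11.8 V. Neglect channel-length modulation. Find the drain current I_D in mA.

V_GS = V_G = 1.65 V, so V_ov = 1.65 − 0.764 = 0.886 V.
Assume saturation: I_D = ½ k_n V_ov² = 0.5 × 6.31 × 0.886² = 2.48 mA, giving V_DS = V_DD − I_D R_D = 11.8 − 2.48 × 15.5 = -26.6 V.
But -26.6 V < V_ov = 0.886 V, so the device is actually in triode.
In triode I_D = k_n[V_ov V_DS − ½ V_DS²] and I_D = (V_DD − V_DS)/R_D. Equating: 48.9 V_DS² − 87.66 V_DS + 11.8 = 0, giving V_DS = 0.147 V (the root below V_ov).
I_D = (11.8 − 0.147) / 15.5 = 0.752 mA.

I_D = 0.752 mA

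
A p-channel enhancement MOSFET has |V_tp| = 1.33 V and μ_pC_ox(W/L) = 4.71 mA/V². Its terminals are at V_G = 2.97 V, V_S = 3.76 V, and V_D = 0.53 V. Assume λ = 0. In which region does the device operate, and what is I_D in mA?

V_SG = V_S − V_G = 3.76 − 2.97 = 0.79 V; V_SD = V_S − V_D = 3.76 − 0.53 = 3.23 V.
V_SG = 0.79 V < |V_tp| = 1.33 V, so the transistor is in cutoff.

Cutoff; I_D = 0 mA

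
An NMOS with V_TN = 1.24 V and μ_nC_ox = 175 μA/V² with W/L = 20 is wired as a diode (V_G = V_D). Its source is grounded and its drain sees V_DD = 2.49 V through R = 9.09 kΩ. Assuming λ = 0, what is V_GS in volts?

V_GS = 1.49 V

With gate tied to drain, V_GS = V_DS ≥ V_GS − V_TN, so the device is in saturation.
k_n = μ_nC_ox · (W/L) = 3.5 mA/V².
KCL at the drain: ½ k_n (V_GS − V_TN)² = (V_DD − V_GS)/R.
Let x = V_GS − 1.24. Then 15.9 x² + x − 1.25 = 0, giving x = 0.251 V (positive root), so V_GS = 1.49 V.
I_D = (V_DD − V_GS)/R = (2.49 − 1.49) / 9.09 = 0.11 mA.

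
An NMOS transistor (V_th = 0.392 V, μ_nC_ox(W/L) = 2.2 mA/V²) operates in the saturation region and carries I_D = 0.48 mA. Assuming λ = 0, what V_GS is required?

In saturation I_D = ½ k_n (V_GS − V_th)², so V_GS − V_th = √(2 I_D / k_n) = √(2 × 0.48 / 2.2) = 0.661 V.
V_GS = 0.392 + 0.661 = 1.05 V.

V_GS = 1.05 V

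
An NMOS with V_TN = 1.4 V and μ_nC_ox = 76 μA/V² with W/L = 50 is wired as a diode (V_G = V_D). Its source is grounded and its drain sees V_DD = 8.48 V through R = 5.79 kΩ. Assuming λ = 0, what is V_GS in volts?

V_GS = 2.16 V

With gate tied to drain, V_GS = V_DS ≥ V_GS − V_TN, so the device is in saturation.
k_n = μ_nC_ox · (W/L) = 3.8 mA/V².
KCL at the drain: ½ k_n (V_GS − V_TN)² = (V_DD − V_GS)/R.
Let x = V_GS − 1.4. Then 11 x² + x − 7.08 = 0, giving x = 0.758 V (positive root), so V_GS = 2.16 V.
I_D = (V_DD − V_GS)/R = (8.48 − 2.16) / 5.79 = 1.09 mA.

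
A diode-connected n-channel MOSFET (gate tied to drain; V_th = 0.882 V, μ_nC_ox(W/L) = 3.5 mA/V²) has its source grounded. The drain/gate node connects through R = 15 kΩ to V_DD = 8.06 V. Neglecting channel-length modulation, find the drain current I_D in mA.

With gate tied to drain, V_GS = V_DS ≥ V_GS − V_th, so the device is in saturation.
KCL at the drain: ½ k_n (V_GS − V_th)² = (V_DD − V_GS)/R.
Let x = V_GS − 0.882. Then 26.2 x² + x − 7.178 = 0, giving x = 0.504 V (positive root), so V_GS = 1.39 V.
I_D = (V_DD − V_GS)/R = (8.06 − 1.39) / 15 = 0.445 mA.

I_D = 0.445 mA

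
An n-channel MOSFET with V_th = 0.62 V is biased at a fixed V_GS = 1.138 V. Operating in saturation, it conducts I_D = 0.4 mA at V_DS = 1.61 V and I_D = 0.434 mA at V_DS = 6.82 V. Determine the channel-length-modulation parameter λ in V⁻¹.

λ = 0.0168 V⁻¹

With V_GS fixed, I_D ∝ (1 + λ V_DS) in saturation, so I_D2/I_D1 = (1 + λ V_DS2)/(1 + λ V_DS1).
0.434/0.4 = 1.085 = (1 + 6.82 λ)/(1 + 1.61 λ).
Solving: λ (I_D1 V_DS2 − I_D2 V_DS1) = I_D2 − I_D1, so λ = (0.434 − 0.4) / (0.4 × 6.82 − 0.434 × 1.61) = 0.034 / 2.03 = 0.0168 V⁻¹.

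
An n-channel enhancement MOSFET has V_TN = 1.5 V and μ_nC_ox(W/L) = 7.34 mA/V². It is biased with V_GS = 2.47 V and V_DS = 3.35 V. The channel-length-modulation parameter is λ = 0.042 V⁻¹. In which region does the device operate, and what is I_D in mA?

Saturation; I_D = 3.94 mA

V_ov = V_GS − V_TN = 2.47 − 1.5 = 0.97 V.
Since V_DS = 3.35 V ≥ V_ov = 0.97 V, the device is in saturation.
I_D = ½ k_n V_ov² (1 + λ V_DS) = 0.5 × 7.34 × 0.97² × (1 + 0.042 × 3.35) = 3.94 mA.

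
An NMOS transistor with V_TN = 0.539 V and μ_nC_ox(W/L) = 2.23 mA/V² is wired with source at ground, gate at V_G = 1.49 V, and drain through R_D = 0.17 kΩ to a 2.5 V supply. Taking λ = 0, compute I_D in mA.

I_D = 1.01 mA

V_GS = V_G = 1.49 V, so V_ov = 1.49 − 0.539 = 0.951 V.
Assume saturation: I_D = ½ k_n V_ov² = 0.5 × 2.23 × 0.951² = 1.01 mA, giving V_DS = V_DD − I_D R_D = 2.5 − 1.01 × 0.17 = 2.33 V.
V_DS = 2.33 V ≥ V_ov = 0.951 V, confirming saturation.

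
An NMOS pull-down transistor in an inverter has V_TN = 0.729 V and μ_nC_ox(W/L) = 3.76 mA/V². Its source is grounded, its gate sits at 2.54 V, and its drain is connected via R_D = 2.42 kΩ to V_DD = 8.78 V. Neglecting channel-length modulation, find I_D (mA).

V_GS = V_G = 2.54 V, so V_ov = 2.54 − 0.729 = 1.81 V.
Assume saturation: I_D = ½ k_n V_ov² = 0.5 × 3.76 × 1.81² = 6.17 mA, giving V_DS = V_DD − I_D R_D = 8.78 − 6.17 × 2.42 = -6.14 V.
But -6.14 V < V_ov = 1.81 V, so the device is actually in triode.
In triode I_D = k_n[V_ov V_DS − ½ V_DS²] and I_D = (V_DD − V_DS)/R_D. Equating: 4.55 V_DS² − 17.48 V_DS + 8.78 = 0, giving V_DS = 0.594 V (the root below V_ov).
I_D = (8.78 − 0.594) / 2.42 = 3.38 mA.

I_D = 3.38 mA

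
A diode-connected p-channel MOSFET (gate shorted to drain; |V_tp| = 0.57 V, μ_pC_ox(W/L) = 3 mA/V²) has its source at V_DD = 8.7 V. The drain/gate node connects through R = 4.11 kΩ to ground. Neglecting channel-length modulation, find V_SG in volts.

With gate tied to drain, V_SG = V_SD ≥ V_SG − |V_tp|, so the device is in saturation.
KCL at the drain: ½ k_p (V_SG − |V_tp|)² = (V_DD − V_SG)/R.
Let x = V_SG − 0.57. Then 6.17 x² + x − 8.13 = 0, giving x = 1.07 V (positive root), so V_SG = 1.64 V.
I_D = (V_DD − V_SG)/R = (8.7 − 1.64) / 4.11 = 1.72 mA.

V_SG = 1.64 V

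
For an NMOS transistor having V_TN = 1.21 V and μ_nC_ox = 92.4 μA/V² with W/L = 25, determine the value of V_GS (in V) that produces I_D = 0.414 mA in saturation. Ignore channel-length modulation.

k_n = μ_nC_ox · (W/L) = 2.31 mA/V².
In saturation I_D = ½ k_n (V_GS − V_TN)², so V_GS − V_TN = √(2 I_D / k_n) = √(2 × 0.414 / 2.31) = 0.599 V.
V_GS = 1.21 + 0.599 = 1.81 V.

V_GS = 1.81 V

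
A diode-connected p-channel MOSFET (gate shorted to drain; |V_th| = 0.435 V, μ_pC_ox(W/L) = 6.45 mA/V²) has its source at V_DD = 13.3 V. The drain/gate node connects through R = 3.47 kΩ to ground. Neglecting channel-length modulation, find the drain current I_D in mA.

With gate tied to drain, V_SG = V_SD ≥ V_SG − |V_th|, so the device is in saturation.
KCL at the drain: ½ k_p (V_SG − |V_th|)² = (V_DD − V_SG)/R.
Let x = V_SG − 0.435. Then 11.2 x² + x − 12.87 = 0, giving x = 1.03 V (positive root), so V_SG = 1.46 V.
I_D = (V_DD − V_SG)/R = (13.3 − 1.46) / 3.47 = 3.41 mA.

I_D = 3.41 mA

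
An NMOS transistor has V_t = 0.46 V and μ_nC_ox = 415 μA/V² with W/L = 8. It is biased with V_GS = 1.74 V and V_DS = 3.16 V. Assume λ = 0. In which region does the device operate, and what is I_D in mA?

k_n = μ_nC_ox · (W/L) = 3.32 mA/V².
V_ov = V_GS − V_t = 1.74 − 0.46 = 1.28 V.
Since V_DS = 3.16 V ≥ V_ov = 1.28 V, the device is in saturation.
I_D = ½ k_n V_ov² = 0.5 × 3.32 × 1.28² = 2.72 mA.

Saturation; I_D = 2.72 mA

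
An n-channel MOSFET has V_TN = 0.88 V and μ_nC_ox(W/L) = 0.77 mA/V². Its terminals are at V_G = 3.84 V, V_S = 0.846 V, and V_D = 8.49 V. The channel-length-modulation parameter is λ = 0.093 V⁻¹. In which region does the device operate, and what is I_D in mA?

V_GS = V_G − V_S = 3.84 − 0.846 = 2.99 V; V_DS = V_D − V_S = 8.49 − 0.846 = 7.64 V.
V_ov = V_GS − V_TN = 2.99 − 0.88 = 2.11 V.
Since V_DS = 7.64 V ≥ V_ov = 2.11 V, the device is in saturation.
I_D = ½ k_n V_ov² (1 + λ V_DS) = 0.5 × 0.77 × 2.11² × (1 + 0.093 × 7.64) = 2.94 mA.

Saturation; I_D = 2.94 mA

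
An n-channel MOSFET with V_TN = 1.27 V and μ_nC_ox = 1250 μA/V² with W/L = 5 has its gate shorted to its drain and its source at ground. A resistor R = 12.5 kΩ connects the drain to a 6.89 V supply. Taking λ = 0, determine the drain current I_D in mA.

I_D = 0.420 mA

With gate tied to drain, V_GS = V_DS ≥ V_GS − V_TN, so the device is in saturation.
k_n = μ_nC_ox · (W/L) = 6.25 mA/V².
KCL at the drain: ½ k_n (V_GS − V_TN)² = (V_DD − V_GS)/R.
Let x = V_GS − 1.27. Then 39.1 x² + x − 5.62 = 0, giving x = 0.367 V (positive root), so V_GS = 1.64 V.
I_D = (V_DD − V_GS)/R = (6.89 − 1.64) / 12.5 = 0.42 mA.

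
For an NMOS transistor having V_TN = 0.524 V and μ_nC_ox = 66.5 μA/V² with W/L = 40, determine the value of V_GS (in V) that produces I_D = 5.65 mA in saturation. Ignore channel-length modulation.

V_GS = 2.59 V

k_n = μ_nC_ox · (W/L) = 2.66 mA/V².
In saturation I_D = ½ k_n (V_GS − V_TN)², so V_GS − V_TN = √(2 I_D / k_n) = √(2 × 5.65 / 2.66) = 2.06 V.
V_GS = 0.524 + 2.06 = 2.59 V.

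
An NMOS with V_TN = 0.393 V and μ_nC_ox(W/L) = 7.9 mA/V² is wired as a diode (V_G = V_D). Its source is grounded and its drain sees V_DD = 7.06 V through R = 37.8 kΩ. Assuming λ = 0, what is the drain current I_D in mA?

I_D = 0.171 mA

With gate tied to drain, V_GS = V_DS ≥ V_GS − V_TN, so the device is in saturation.
KCL at the drain: ½ k_n (V_GS − V_TN)² = (V_DD − V_GS)/R.
Let x = V_GS − 0.393. Then 149 x² + x − 6.667 = 0, giving x = 0.208 V (positive root), so V_GS = 0.601 V.
I_D = (V_DD − V_GS)/R = (7.06 − 0.601) / 37.8 = 0.171 mA.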